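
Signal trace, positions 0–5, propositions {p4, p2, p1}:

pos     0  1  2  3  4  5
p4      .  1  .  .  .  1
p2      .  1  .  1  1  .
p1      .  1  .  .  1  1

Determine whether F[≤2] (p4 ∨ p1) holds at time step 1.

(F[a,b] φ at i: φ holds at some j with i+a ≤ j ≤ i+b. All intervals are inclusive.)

Check (p4 ∨ p1) at each j in [1,3]:
  j=1: true
  j=2: false
  j=3: false
Found at j=1 → formula holds.

Holds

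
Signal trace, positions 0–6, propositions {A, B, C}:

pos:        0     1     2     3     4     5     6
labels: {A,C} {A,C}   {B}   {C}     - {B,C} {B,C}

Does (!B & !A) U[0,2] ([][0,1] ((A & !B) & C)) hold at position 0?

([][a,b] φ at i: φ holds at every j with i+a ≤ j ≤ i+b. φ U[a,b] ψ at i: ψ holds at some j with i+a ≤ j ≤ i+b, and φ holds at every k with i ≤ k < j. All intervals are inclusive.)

Need some j in [0,2] with [][0,1] ((A & !B) & C), and (!B & !A) at every k in [0,j-1].
  j=0: [][0,1] ((A & !B) & C) holds; no prefix to check → satisfied.

True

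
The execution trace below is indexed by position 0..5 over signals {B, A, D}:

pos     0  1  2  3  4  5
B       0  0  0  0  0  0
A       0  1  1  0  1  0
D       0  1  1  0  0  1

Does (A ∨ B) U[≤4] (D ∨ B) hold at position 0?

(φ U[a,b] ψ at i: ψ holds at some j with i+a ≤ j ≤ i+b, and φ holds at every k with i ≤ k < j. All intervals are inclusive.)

False

Need some j in [0,4] with (D ∨ B), and (A ∨ B) at every k in [0,j-1].
  j=0: (D ∨ B) false.
  j=1: (D ∨ B) holds, but (A ∨ B) fails at k=0 → not this j.
  j=2: (D ∨ B) holds, but (A ∨ B) fails at k=0 → not this j.
  j=3: (D ∨ B) false.
  j=4: (D ∨ B) false.
No j in the window works → until fails.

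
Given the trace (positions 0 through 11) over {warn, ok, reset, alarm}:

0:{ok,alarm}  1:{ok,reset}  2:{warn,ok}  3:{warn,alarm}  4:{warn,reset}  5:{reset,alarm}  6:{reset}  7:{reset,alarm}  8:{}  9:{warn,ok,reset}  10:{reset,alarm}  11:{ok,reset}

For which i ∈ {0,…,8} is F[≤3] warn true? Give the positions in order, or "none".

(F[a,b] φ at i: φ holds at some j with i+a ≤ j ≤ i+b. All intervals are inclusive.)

0, 1, 2, 3, 4, 6, 7, 8

Evaluate at each i in [0,8]:
  i=0: ✓ (witness j=2)
  i=1: ✓ (witness j=2)
  i=2: ✓ (witness j=2)
  i=3: ✓ (witness j=3)
  i=4: ✓ (witness j=4)
  i=5: ✗ (none in [5,8])
  i=6: ✓ (witness j=9)
  i=7: ✓ (witness j=9)
  i=8: ✓ (witness j=9)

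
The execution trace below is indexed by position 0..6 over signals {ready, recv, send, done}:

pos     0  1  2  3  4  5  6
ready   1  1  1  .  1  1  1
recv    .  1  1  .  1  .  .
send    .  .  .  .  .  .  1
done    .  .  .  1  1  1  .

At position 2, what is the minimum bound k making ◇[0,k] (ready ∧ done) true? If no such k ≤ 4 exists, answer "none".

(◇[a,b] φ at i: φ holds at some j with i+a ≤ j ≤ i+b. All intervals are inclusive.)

Scan j = 2,3,… for (ready ∧ done):
  j=2: fails
  j=3: fails
  j=4: holds
First hit at j=4, so smallest k = 4-2 = 2.

2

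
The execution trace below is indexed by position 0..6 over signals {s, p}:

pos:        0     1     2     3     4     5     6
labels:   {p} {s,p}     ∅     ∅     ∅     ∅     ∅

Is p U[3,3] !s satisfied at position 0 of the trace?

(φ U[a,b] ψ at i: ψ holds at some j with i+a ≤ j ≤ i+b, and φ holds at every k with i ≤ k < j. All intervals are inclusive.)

No

Need some j in [3,3] with !s, and p at every k in [0,j-1].
  j=3: !s holds, but p fails at k=2 → not this j.
No j in the window works → until fails.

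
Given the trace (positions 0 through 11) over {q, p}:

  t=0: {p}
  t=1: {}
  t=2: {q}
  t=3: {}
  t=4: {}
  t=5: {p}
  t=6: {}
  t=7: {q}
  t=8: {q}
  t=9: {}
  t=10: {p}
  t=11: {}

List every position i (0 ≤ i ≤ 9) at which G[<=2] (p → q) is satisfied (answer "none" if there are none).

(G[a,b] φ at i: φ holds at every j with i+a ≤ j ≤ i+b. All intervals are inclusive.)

1, 2, 6, 7

Evaluate at each i in [0,9]:
  i=0: ✗ (fails at j=0)
  i=1: ✓ (all of [1,3])
  i=2: ✓ (all of [2,4])
  i=3: ✗ (fails at j=5)
  i=4: ✗ (fails at j=5)
  i=5: ✗ (fails at j=5)
  i=6: ✓ (all of [6,8])
  i=7: ✓ (all of [7,9])
  i=8: ✗ (fails at j=10)
  i=9: ✗ (fails at j=10)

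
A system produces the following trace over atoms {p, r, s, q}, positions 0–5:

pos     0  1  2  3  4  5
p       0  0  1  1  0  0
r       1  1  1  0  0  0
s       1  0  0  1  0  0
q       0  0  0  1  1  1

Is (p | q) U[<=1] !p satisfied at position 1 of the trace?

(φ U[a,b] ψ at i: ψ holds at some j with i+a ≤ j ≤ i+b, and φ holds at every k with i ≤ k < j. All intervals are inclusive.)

Need some j in [1,2] with !p, and (p | q) at every k in [1,j-1].
  j=1: !p holds; no prefix to check → satisfied.

Holds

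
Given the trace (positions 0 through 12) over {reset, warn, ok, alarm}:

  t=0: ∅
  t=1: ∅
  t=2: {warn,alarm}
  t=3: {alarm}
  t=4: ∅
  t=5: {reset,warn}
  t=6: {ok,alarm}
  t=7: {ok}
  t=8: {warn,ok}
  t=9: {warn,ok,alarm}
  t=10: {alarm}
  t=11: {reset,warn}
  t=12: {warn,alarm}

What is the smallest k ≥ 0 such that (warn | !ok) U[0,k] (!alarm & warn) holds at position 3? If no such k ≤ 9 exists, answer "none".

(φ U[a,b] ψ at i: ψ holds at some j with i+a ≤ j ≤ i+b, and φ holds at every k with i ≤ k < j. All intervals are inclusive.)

Need earliest j ≥ 3 with (!alarm & warn), and (warn | !ok) at every k in [3,j-1].
  j=3: rhs fails.
  j=4: rhs fails.
  j=5: rhs holds; lhs holds on [3,4]. k = 2.

2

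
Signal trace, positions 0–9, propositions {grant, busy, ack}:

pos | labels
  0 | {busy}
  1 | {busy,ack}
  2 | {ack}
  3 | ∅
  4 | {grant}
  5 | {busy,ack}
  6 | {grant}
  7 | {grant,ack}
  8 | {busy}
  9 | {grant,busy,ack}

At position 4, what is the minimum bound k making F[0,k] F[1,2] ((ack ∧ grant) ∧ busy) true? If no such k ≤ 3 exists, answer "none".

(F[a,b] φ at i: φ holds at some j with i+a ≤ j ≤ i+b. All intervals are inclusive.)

3

Scan j = 4,5,… for F[1,2] ((ack ∧ grant) ∧ busy):
  j=4: fails
  j=5: fails
  j=6: fails
  j=7: holds
First hit at j=7, so smallest k = 7-4 = 3.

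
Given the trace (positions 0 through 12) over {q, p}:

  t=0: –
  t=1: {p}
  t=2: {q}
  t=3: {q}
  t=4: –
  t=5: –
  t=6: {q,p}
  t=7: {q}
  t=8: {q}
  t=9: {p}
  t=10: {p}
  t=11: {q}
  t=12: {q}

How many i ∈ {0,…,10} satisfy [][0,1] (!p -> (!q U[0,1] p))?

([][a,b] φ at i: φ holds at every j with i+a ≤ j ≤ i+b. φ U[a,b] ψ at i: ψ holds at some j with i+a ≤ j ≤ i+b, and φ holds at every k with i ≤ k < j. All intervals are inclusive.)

3

Evaluate at each i in [0,10]:
  i=0: ✓ (all of [0,1])
  i=1: ✗ (fails at j=2)
  i=2: ✗ (fails at j=2)
  i=3: ✗ (fails at j=3)
  i=4: ✗ (fails at j=4)
  i=5: ✓ (all of [5,6])
  i=6: ✗ (fails at j=7)
  i=7: ✗ (fails at j=7)
  i=8: ✗ (fails at j=8)
  i=9: ✓ (all of [9,10])
  i=10: ✗ (fails at j=11)
Positions where it holds: {0, 5, 9} → 3.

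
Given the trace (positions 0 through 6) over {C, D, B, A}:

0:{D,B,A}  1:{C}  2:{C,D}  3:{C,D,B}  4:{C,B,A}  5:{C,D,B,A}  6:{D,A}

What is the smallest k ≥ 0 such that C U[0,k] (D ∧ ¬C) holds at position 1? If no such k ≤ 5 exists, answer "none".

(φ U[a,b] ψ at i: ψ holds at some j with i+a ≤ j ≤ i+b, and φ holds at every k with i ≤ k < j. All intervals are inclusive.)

5

Need earliest j ≥ 1 with (D ∧ ¬C), and C at every k in [1,j-1].
  j=1: rhs fails.
  j=2: rhs fails.
  j=3: rhs fails.
  j=4: rhs fails.
  j=5: rhs fails.
  j=6: rhs holds; lhs holds on [1,5]. k = 5.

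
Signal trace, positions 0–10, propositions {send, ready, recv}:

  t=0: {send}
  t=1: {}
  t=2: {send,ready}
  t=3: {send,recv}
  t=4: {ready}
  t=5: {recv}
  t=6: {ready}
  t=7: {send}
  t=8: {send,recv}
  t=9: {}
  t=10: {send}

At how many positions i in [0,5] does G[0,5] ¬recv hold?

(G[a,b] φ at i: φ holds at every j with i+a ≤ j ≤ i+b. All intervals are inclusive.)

0

Evaluate at each i in [0,5]:
  i=0: ✗ (fails at j=3)
  i=1: ✗ (fails at j=3)
  i=2: ✗ (fails at j=3)
  i=3: ✗ (fails at j=3)
  i=4: ✗ (fails at j=5)
  i=5: ✗ (fails at j=5)
Positions where it holds: {} → 0.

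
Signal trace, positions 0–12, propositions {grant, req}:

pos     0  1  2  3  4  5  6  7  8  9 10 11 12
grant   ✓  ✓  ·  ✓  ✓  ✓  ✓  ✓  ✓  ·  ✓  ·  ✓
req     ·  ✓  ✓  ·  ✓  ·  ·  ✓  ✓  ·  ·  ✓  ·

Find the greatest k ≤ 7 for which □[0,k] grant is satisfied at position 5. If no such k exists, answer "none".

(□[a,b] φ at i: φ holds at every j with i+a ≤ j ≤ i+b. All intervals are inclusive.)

3

grant must hold from j=5 onward; find where it first fails.
  j=5: holds
  j=6: holds
  j=7: holds
  j=8: holds
  j=9: fails
Holds on [5,8], so largest k = 3.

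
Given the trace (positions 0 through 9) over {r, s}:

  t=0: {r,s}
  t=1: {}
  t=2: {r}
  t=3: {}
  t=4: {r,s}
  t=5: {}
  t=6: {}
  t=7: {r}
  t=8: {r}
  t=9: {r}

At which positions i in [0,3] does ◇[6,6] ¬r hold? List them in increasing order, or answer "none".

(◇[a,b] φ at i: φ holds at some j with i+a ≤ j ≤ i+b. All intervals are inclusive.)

0

Evaluate at each i in [0,3]:
  i=0: ✓ (witness j=6)
  i=1: ✗ (none in [7,7])
  i=2: ✗ (none in [8,8])
  i=3: ✗ (none in [9,9])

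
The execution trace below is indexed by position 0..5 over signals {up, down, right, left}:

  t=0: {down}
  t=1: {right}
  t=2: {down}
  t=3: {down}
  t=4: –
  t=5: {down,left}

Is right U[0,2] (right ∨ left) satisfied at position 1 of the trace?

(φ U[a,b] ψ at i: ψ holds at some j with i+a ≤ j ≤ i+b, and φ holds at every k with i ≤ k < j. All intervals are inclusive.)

Need some j in [1,3] with (right ∨ left), and right at every k in [1,j-1].
  j=1: (right ∨ left) holds; no prefix to check → satisfied.

Holds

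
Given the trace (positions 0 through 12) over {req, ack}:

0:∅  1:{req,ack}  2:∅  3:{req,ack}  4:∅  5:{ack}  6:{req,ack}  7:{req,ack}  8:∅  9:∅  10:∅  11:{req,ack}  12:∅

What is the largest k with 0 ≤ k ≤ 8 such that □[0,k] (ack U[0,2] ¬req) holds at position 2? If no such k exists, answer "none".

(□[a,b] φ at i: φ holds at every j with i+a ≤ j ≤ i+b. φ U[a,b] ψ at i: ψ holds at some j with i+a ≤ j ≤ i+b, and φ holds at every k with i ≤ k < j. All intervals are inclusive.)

8

(ack U[0,2] ¬req) must hold from j=2 onward; find where it first fails.
  j=2: holds
  j=3: holds
  j=4: holds
  j=5: holds
  j=6: holds
  j=7: holds
  j=8: holds
  j=9: holds
  j=10: holds
Holds through j=10; largest k = 8.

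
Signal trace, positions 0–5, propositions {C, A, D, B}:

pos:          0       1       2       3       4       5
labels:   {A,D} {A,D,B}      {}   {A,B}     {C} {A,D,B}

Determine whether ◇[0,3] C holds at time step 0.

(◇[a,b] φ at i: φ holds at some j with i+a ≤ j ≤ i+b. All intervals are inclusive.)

No

Check C at each j in [0,3]:
  j=0: false
  j=1: false
  j=2: false
  j=3: false
No position in the window satisfies it → formula fails.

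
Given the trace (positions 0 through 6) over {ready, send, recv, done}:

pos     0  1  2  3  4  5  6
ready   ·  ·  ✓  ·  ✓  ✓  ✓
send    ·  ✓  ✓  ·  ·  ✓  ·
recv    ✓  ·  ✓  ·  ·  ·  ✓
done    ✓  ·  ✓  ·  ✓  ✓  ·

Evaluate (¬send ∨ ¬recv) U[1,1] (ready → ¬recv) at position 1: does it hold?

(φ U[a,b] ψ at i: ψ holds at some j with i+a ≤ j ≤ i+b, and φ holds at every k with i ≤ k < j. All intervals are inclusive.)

Need some j in [2,2] with (ready → ¬recv), and (¬send ∨ ¬recv) at every k in [1,j-1].
  j=2: (ready → ¬recv) false.
No j in the window works → until fails.

Does not hold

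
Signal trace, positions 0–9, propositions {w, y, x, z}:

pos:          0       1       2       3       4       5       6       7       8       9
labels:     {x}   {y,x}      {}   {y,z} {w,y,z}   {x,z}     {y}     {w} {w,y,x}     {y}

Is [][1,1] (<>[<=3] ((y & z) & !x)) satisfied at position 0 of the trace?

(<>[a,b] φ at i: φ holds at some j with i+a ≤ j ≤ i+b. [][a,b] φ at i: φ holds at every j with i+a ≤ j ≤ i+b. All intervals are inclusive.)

Check <>[<=3] ((y & z) & !x) at every j in [1,1]:
  j=1: holds (witness at 3)
All positions satisfy it → formula holds.

Yes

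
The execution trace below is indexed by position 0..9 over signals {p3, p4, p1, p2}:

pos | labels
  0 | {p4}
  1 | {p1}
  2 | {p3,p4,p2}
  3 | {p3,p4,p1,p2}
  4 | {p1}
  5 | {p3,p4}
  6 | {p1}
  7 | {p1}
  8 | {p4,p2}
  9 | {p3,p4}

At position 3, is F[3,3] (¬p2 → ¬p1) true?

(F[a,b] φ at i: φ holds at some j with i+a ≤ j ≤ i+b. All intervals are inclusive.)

No

Check (¬p2 → ¬p1) at each j in [6,6]:
  j=6: false
No position in the window satisfies it → formula fails.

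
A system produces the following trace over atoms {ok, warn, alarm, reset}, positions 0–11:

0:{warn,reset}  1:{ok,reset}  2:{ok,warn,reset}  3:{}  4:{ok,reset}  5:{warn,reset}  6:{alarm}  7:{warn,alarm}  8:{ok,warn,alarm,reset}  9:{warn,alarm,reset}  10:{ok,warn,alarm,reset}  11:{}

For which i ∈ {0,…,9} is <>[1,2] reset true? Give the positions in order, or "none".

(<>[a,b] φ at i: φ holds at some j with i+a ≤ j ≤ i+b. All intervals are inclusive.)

Evaluate at each i in [0,9]:
  i=0: ✓ (witness j=1)
  i=1: ✓ (witness j=2)
  i=2: ✓ (witness j=4)
  i=3: ✓ (witness j=4)
  i=4: ✓ (witness j=5)
  i=5: ✗ (none in [6,7])
  i=6: ✓ (witness j=8)
  i=7: ✓ (witness j=8)
  i=8: ✓ (witness j=9)
  i=9: ✓ (witness j=10)

0, 1, 2, 3, 4, 6, 7, 8, 9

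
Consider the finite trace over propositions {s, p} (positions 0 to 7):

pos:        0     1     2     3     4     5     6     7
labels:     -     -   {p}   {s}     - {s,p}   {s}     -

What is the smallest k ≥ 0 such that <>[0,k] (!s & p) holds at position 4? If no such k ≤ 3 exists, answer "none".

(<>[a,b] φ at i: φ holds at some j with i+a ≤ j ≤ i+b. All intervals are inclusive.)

Scan j = 4,5,… for (!s & p):
  j=4: fails
  j=5: fails
  j=6: fails
  j=7: fails
No j in [4,7] satisfies it → none.

none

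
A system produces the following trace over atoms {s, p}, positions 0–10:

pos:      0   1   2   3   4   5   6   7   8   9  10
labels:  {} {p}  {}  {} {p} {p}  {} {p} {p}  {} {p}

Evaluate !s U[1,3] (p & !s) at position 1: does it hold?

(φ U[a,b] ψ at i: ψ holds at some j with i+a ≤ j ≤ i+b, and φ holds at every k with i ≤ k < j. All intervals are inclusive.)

Yes

Need some j in [2,4] with (p & !s), and !s at every k in [1,j-1].
  j=2: (p & !s) false.
  j=3: (p & !s) false.
  j=4: (p & !s) holds; !s holds at every k in [1,3] → satisfied.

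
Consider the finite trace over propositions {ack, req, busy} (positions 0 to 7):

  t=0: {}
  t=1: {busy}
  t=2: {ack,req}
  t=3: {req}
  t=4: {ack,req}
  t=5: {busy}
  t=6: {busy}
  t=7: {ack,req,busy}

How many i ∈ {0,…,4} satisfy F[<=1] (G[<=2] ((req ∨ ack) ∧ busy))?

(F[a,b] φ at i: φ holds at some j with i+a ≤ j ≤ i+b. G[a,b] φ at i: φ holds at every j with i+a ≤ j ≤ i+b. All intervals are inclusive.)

0

Evaluate at each i in [0,4]:
  i=0: ✗ (none in [0,1])
  i=1: ✗ (none in [1,2])
  i=2: ✗ (none in [2,3])
  i=3: ✗ (none in [3,4])
  i=4: ✗ (none in [4,5])
Positions where it holds: {} → 0.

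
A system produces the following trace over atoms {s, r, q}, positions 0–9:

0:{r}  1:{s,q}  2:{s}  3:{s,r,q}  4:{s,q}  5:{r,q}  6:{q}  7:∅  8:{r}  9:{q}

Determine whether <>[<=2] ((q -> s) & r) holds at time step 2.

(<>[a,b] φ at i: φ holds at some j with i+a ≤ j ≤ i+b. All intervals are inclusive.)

Holds

Check ((q -> s) & r) at each j in [2,4]:
  j=2: false
  j=3: true
  j=4: false
Found at j=3 → formula holds.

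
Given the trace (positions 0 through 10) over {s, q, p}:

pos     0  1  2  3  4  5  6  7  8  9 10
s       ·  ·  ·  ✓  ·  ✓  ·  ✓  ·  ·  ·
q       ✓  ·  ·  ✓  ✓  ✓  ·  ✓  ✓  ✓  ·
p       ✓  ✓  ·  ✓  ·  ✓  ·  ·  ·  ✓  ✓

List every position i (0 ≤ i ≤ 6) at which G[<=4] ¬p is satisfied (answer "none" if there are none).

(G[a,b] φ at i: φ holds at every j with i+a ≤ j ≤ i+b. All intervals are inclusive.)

Evaluate at each i in [0,6]:
  i=0: ✗ (fails at j=0)
  i=1: ✗ (fails at j=1)
  i=2: ✗ (fails at j=3)
  i=3: ✗ (fails at j=3)
  i=4: ✗ (fails at j=5)
  i=5: ✗ (fails at j=5)
  i=6: ✗ (fails at j=9)

none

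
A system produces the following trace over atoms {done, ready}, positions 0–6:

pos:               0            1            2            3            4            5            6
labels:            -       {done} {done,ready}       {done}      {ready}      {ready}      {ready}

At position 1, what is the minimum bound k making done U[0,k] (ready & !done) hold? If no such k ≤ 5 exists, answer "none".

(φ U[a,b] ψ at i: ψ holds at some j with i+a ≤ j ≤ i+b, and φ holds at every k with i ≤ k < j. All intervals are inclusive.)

3

Need earliest j ≥ 1 with (ready & !done), and done at every k in [1,j-1].
  j=1: rhs fails.
  j=2: rhs fails.
  j=3: rhs fails.
  j=4: rhs holds; lhs holds on [1,3]. k = 3.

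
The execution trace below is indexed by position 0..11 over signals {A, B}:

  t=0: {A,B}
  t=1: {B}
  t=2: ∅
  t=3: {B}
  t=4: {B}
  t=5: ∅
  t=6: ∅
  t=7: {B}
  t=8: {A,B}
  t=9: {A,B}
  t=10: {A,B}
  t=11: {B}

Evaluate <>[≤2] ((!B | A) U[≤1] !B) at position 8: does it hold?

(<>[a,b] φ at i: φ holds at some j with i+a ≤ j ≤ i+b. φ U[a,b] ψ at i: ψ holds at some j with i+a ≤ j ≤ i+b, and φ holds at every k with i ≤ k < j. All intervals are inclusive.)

False

Check ((!B | A) U[≤1] !B) at each j in [8,10]:
  j=8: fails
  j=9: fails
  j=10: fails
No position in the window satisfies it → formula fails.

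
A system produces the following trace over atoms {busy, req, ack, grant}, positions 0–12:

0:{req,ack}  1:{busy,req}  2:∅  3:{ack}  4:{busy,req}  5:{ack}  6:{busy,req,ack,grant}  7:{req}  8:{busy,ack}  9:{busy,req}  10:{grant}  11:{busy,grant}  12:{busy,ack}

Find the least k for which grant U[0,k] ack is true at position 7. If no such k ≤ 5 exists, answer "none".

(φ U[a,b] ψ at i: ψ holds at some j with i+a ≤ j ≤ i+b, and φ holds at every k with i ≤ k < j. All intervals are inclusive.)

none

Need earliest j ≥ 7 with ack, and grant at every k in [7,j-1].
  j=7: rhs fails.
  j=8: rhs holds but lhs fails at k=7.
  j=9: rhs fails.
  j=10: rhs fails.
  j=11: rhs fails.
  j=12: rhs holds but lhs fails at k=7.
No witness within the range → none.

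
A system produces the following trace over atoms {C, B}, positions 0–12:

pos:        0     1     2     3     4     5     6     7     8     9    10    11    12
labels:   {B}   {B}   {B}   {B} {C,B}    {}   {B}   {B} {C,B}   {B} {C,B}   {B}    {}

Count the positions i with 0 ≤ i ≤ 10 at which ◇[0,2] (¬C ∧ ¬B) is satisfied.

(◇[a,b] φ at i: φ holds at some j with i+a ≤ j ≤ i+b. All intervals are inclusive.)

4

Evaluate at each i in [0,10]:
  i=0: ✗ (none in [0,2])
  i=1: ✗ (none in [1,3])
  i=2: ✗ (none in [2,4])
  i=3: ✓ (witness j=5)
  i=4: ✓ (witness j=5)
  i=5: ✓ (witness j=5)
  i=6: ✗ (none in [6,8])
  i=7: ✗ (none in [7,9])
  i=8: ✗ (none in [8,10])
  i=9: ✗ (none in [9,11])
  i=10: ✓ (witness j=12)
Positions where it holds: {3, 4, 5, 10} → 4.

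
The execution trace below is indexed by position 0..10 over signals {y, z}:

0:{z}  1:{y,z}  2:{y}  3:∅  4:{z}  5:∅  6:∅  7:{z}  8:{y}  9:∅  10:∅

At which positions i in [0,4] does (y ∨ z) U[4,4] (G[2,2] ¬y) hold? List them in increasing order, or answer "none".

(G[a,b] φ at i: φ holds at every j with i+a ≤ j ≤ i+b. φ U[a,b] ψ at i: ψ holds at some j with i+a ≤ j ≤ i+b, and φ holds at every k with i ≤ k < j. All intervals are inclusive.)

Evaluate at each i in [0,4]:
  i=0: ✗ (lhs fails at k=3 before rhs at j=4)
  i=1: ✗ (lhs fails at k=3 before rhs at j=5)
  i=2: ✗ (no rhs in [6,6])
  i=3: ✗ (lhs fails at k=3 before rhs at j=7)
  i=4: ✗ (lhs fails at k=5 before rhs at j=8)

none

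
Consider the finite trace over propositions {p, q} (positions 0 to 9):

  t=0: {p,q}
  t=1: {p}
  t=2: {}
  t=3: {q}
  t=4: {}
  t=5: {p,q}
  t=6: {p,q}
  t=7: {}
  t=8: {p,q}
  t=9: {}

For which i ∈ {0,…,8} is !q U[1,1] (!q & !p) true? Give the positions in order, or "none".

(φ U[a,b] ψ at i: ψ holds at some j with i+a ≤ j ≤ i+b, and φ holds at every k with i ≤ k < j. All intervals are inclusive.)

1

Evaluate at each i in [0,8]:
  i=0: ✗ (no rhs in [1,1])
  i=1: ✓ (rhs at j=2; lhs holds on [1,1])
  i=2: ✗ (no rhs in [3,3])
  i=3: ✗ (lhs fails at k=3 before rhs at j=4)
  i=4: ✗ (no rhs in [5,5])
  i=5: ✗ (no rhs in [6,6])
  i=6: ✗ (lhs fails at k=6 before rhs at j=7)
  i=7: ✗ (no rhs in [8,8])
  i=8: ✗ (lhs fails at k=8 before rhs at j=9)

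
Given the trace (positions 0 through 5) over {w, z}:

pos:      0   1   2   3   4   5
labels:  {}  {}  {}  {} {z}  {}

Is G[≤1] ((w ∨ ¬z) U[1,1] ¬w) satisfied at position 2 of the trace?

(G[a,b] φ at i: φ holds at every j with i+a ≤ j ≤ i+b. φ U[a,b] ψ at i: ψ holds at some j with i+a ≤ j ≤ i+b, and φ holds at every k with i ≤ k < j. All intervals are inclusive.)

Check ((w ∨ ¬z) U[1,1] ¬w) at every j in [2,3]:
  j=2: holds
  j=3: holds
All positions satisfy it → formula holds.

Yes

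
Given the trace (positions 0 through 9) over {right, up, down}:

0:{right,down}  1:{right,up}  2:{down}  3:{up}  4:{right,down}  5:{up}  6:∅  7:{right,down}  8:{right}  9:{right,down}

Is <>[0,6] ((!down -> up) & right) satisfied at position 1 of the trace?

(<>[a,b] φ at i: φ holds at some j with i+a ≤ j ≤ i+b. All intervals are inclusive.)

Check ((!down -> up) & right) at each j in [1,7]:
  j=1: true
  j=2: false
  j=3: false
  j=4: true
  j=5: false
  j=6: false
  j=7: true
Found at j=1 → formula holds.

Yes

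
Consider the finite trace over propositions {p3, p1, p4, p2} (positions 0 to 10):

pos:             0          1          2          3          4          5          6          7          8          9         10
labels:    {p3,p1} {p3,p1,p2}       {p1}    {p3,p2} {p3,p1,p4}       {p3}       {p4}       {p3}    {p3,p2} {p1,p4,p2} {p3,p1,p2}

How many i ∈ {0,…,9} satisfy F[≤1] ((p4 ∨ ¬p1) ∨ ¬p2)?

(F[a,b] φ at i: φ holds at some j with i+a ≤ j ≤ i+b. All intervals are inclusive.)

10

Evaluate at each i in [0,9]:
  i=0: ✓ (witness j=0)
  i=1: ✓ (witness j=2)
  i=2: ✓ (witness j=2)
  i=3: ✓ (witness j=3)
  i=4: ✓ (witness j=4)
  i=5: ✓ (witness j=5)
  i=6: ✓ (witness j=6)
  i=7: ✓ (witness j=7)
  i=8: ✓ (witness j=8)
  i=9: ✓ (witness j=9)
Positions where it holds: {0, 1, 2, 3, 4, 5, 6, 7, 8, 9} → 10.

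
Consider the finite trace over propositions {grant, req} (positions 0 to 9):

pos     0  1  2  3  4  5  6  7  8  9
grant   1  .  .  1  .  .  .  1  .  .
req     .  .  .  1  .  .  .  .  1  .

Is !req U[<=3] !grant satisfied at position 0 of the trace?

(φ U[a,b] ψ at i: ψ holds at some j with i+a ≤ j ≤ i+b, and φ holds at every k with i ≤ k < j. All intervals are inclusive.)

Yes

Need some j in [0,3] with !grant, and !req at every k in [0,j-1].
  j=0: !grant false.
  j=1: !grant holds; !req holds at every k in [0,0] → satisfied.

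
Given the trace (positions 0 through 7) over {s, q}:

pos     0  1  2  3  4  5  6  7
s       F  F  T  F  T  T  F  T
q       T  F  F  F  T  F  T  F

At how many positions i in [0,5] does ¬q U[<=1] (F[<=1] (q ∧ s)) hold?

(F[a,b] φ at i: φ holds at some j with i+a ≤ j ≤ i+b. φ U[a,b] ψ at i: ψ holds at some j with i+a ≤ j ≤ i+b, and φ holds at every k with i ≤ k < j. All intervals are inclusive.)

3

Evaluate at each i in [0,5]:
  i=0: ✗ (no rhs in [0,1])
  i=1: ✗ (no rhs in [1,2])
  i=2: ✓ (rhs at j=3; lhs holds on [2,2])
  i=3: ✓ (rhs at j=3)
  i=4: ✓ (rhs at j=4)
  i=5: ✗ (no rhs in [5,6])
Positions where it holds: {2, 3, 4} → 3.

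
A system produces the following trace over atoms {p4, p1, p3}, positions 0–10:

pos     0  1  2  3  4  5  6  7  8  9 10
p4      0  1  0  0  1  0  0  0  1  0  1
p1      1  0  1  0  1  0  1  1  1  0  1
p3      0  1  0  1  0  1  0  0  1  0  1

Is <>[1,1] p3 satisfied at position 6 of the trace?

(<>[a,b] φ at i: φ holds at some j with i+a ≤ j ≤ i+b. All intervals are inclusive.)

Check p3 at each j in [7,7]:
  j=7: false
No position in the window satisfies it → formula fails.

Does not hold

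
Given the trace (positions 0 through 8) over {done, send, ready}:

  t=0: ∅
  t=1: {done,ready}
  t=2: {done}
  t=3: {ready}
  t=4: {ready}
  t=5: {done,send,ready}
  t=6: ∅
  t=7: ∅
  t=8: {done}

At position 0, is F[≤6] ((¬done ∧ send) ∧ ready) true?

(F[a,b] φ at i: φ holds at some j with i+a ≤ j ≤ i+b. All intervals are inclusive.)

False

Check ((¬done ∧ send) ∧ ready) at each j in [0,6]:
  j=0: false
  j=1: false
  j=2: false
  j=3: false
  j=4: false
  j=5: false
  j=6: false
No position in the window satisfies it → formula fails.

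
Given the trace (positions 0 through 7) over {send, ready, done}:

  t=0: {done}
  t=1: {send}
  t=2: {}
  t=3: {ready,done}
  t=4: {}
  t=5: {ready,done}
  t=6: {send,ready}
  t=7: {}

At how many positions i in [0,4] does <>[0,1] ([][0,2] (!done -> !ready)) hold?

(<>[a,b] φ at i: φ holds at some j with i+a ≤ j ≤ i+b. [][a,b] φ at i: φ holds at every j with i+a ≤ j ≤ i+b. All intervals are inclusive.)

Evaluate at each i in [0,4]:
  i=0: ✓ (witness j=0)
  i=1: ✓ (witness j=1)
  i=2: ✓ (witness j=2)
  i=3: ✓ (witness j=3)
  i=4: ✗ (none in [4,5])
Positions where it holds: {0, 1, 2, 3} → 4.

4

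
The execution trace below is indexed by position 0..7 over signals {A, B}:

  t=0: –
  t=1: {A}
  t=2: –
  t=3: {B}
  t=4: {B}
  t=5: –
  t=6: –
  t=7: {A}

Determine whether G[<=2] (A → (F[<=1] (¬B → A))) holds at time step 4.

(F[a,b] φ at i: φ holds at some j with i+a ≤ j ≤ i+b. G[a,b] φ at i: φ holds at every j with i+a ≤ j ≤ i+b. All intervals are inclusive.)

Yes

Check (A → (F[<=1] (¬B → A))) at every j in [4,6]:
  j=4: antecedent false → ✓
  j=5: antecedent false → ✓
  j=6: antecedent false → ✓
All positions satisfy it → formula holds.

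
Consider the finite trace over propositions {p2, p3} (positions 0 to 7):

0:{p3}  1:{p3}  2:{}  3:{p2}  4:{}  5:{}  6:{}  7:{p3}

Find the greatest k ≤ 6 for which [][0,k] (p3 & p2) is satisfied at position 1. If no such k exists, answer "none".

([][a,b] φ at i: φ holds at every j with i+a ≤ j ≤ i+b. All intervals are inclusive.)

(p3 & p2) must hold from j=1 onward; find where it first fails.
  j=1: fails → no k works.

none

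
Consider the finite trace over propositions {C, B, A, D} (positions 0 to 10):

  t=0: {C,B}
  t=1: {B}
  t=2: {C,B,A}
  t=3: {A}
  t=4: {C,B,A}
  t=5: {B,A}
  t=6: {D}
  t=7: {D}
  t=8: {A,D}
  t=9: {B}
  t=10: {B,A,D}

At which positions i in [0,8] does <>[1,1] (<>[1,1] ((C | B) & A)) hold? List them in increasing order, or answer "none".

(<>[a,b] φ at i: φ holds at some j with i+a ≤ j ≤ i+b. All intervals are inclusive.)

0, 2, 3, 8

Evaluate at each i in [0,8]:
  i=0: ✓ (witness j=1)
  i=1: ✗ (none in [2,2])
  i=2: ✓ (witness j=3)
  i=3: ✓ (witness j=4)
  i=4: ✗ (none in [5,5])
  i=5: ✗ (none in [6,6])
  i=6: ✗ (none in [7,7])
  i=7: ✗ (none in [8,8])
  i=8: ✓ (witness j=9)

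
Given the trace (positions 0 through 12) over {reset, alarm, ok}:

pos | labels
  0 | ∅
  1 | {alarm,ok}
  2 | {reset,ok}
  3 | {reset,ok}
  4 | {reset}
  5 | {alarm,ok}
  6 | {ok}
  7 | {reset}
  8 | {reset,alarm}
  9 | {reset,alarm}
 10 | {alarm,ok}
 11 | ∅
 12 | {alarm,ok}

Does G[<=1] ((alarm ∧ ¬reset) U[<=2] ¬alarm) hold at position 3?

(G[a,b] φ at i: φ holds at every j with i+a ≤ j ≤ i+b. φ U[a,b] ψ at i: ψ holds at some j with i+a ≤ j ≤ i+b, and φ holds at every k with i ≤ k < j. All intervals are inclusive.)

Holds

Check ((alarm ∧ ¬reset) U[<=2] ¬alarm) at every j in [3,4]:
  j=3: holds
  j=4: holds
All positions satisfy it → formula holds.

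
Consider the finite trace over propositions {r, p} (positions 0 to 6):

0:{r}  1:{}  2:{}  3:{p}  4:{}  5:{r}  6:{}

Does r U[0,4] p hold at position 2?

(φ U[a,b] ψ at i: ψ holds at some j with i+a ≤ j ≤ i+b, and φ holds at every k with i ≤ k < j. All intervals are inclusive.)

Need some j in [2,6] with p, and r at every k in [2,j-1].
  j=2: p false.
  j=3: p holds, but r fails at k=2 → not this j.
  j=4: p false.
  j=5: p false.
  j=6: p false.
No j in the window works → until fails.

False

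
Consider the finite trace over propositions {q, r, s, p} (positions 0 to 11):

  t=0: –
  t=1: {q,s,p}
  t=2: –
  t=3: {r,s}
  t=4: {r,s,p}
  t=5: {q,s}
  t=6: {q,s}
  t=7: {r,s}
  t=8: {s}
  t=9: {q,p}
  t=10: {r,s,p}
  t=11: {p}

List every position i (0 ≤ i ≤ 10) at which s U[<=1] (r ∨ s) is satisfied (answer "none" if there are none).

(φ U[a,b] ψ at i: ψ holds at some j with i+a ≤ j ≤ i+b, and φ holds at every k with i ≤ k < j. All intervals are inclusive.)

1, 3, 4, 5, 6, 7, 8, 10

Evaluate at each i in [0,10]:
  i=0: ✗ (lhs fails at k=0 before rhs at j=1)
  i=1: ✓ (rhs at j=1)
  i=2: ✗ (lhs fails at k=2 before rhs at j=3)
  i=3: ✓ (rhs at j=3)
  i=4: ✓ (rhs at j=4)
  i=5: ✓ (rhs at j=5)
  i=6: ✓ (rhs at j=6)
  i=7: ✓ (rhs at j=7)
  i=8: ✓ (rhs at j=8)
  i=9: ✗ (lhs fails at k=9 before rhs at j=10)
  i=10: ✓ (rhs at j=10)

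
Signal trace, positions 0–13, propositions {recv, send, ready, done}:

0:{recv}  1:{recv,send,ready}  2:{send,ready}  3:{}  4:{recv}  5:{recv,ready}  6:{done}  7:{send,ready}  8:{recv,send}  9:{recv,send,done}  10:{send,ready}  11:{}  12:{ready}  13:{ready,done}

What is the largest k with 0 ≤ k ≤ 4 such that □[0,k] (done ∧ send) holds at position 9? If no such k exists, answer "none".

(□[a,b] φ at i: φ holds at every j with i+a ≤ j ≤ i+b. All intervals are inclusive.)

0

(done ∧ send) must hold from j=9 onward; find where it first fails.
  j=9: holds
  j=10: fails
Holds on [9,9], so largest k = 0.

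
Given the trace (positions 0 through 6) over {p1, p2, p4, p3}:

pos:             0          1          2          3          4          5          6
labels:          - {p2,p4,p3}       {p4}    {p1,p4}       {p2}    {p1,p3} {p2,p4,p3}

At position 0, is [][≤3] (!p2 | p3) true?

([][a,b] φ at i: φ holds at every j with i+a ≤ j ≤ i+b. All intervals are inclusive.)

Check (!p2 | p3) at every j in [0,3]:
  j=0: true
  j=1: true
  j=2: true
  j=3: true
All positions satisfy it → formula holds.

Yes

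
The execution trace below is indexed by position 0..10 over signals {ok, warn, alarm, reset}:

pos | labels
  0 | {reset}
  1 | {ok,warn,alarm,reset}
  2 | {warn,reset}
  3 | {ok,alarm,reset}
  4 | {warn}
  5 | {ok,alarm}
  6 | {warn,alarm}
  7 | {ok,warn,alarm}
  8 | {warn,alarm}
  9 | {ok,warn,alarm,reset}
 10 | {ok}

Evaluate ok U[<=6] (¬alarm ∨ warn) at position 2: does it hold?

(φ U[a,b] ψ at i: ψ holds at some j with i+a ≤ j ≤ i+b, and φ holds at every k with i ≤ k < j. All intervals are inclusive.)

Need some j in [2,8] with (¬alarm ∨ warn), and ok at every k in [2,j-1].
  j=2: (¬alarm ∨ warn) holds; no prefix to check → satisfied.

Holds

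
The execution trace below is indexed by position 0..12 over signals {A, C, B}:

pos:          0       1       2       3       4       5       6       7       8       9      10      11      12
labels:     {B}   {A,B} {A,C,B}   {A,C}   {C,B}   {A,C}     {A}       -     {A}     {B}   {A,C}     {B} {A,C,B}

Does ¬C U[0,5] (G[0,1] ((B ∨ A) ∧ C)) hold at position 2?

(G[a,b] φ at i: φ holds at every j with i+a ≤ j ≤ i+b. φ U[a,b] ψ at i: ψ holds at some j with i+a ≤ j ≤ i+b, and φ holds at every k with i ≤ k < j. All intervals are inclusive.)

Need some j in [2,7] with G[0,1] ((B ∨ A) ∧ C), and ¬C at every k in [2,j-1].
  j=2: G[0,1] ((B ∨ A) ∧ C) holds; no prefix to check → satisfied.

Holds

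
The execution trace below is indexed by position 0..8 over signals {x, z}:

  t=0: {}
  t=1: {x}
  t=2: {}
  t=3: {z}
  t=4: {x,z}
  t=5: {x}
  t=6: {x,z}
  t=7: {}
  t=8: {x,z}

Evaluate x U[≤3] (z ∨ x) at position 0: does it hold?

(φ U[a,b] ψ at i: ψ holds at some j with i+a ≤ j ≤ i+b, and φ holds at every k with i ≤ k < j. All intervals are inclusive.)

Need some j in [0,3] with (z ∨ x), and x at every k in [0,j-1].
  j=0: (z ∨ x) false.
  j=1: (z ∨ x) holds, but x fails at k=0 → not this j.
  j=2: (z ∨ x) false.
  j=3: (z ∨ x) holds, but x fails at k=0 → not this j.
No j in the window works → until fails.

False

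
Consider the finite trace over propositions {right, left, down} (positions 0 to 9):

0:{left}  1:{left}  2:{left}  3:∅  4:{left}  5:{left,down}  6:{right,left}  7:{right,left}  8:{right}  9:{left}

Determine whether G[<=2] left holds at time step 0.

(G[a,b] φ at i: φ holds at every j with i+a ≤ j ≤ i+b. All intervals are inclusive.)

Holds

Check left at every j in [0,2]:
  j=0: true
  j=1: true
  j=2: true
All positions satisfy it → formula holds.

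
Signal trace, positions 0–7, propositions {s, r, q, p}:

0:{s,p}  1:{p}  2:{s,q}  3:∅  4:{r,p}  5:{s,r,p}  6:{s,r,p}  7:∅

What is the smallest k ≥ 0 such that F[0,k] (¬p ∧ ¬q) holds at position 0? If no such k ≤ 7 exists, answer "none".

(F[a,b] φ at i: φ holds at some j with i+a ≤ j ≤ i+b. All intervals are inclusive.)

Scan j = 0,1,… for (¬p ∧ ¬q):
  j=0: fails
  j=1: fails
  j=2: fails
  j=3: holds
First hit at j=3, so smallest k = 3-0 = 3.

3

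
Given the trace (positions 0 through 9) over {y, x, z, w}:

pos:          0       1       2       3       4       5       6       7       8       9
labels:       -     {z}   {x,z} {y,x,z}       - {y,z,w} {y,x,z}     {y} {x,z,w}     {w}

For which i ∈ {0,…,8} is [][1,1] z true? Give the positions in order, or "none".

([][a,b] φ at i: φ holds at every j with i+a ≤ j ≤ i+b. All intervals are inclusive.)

0, 1, 2, 4, 5, 7

Evaluate at each i in [0,8]:
  i=0: ✓ (all of [1,1])
  i=1: ✓ (all of [2,2])
  i=2: ✓ (all of [3,3])
  i=3: ✗ (fails at j=4)
  i=4: ✓ (all of [5,5])
  i=5: ✓ (all of [6,6])
  i=6: ✗ (fails at j=7)
  i=7: ✓ (all of [8,8])
  i=8: ✗ (fails at j=9)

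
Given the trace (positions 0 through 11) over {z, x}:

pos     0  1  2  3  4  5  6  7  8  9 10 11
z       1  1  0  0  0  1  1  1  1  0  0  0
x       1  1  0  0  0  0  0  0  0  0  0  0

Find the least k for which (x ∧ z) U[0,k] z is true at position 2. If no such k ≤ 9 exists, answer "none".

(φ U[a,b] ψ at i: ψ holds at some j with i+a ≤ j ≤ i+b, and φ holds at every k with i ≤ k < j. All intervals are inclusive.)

Need earliest j ≥ 2 with z, and (x ∧ z) at every k in [2,j-1].
  j=2: rhs fails.
  j=3: rhs fails.
  j=4: rhs fails.
  j=5: rhs holds but lhs fails at k=2.
  j=6: rhs holds but lhs fails at k=2.
  j=7: rhs holds but lhs fails at k=2.
  j=8: rhs holds but lhs fails at k=2.
  j=9: rhs fails.
  j=10: rhs fails.
  j=11: rhs fails.
No witness within the range → none.

none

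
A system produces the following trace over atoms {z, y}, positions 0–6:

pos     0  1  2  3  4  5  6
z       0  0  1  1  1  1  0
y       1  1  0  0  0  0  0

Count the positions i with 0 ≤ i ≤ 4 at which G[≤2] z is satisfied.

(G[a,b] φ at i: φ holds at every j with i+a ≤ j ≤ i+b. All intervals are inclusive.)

Evaluate at each i in [0,4]:
  i=0: ✗ (fails at j=0)
  i=1: ✗ (fails at j=1)
  i=2: ✓ (all of [2,4])
  i=3: ✓ (all of [3,5])
  i=4: ✗ (fails at j=6)
Positions where it holds: {2, 3} → 2.

2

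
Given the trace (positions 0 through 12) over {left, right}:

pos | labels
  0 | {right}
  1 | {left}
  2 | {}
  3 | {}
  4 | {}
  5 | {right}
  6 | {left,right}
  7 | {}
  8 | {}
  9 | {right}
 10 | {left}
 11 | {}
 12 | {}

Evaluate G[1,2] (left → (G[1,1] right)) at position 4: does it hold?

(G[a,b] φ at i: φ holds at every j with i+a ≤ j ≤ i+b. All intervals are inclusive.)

Check (left → (G[1,1] right)) at every j in [5,6]:
  j=5: antecedent false → ✓
  j=6: antecedent true; consequent fails at 7 → ✗
Fails at j=6 → formula fails.

False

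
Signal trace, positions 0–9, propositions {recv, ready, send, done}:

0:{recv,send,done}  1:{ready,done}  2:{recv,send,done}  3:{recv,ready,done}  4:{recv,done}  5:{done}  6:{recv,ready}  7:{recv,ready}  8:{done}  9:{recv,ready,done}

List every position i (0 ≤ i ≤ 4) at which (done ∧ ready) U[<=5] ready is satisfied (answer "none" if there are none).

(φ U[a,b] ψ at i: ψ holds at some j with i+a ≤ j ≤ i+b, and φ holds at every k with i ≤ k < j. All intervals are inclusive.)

1, 3

Evaluate at each i in [0,4]:
  i=0: ✗ (lhs fails at k=0 before rhs at j=1)
  i=1: ✓ (rhs at j=1)
  i=2: ✗ (lhs fails at k=2 before rhs at j=3)
  i=3: ✓ (rhs at j=3)
  i=4: ✗ (lhs fails at k=4 before rhs at j=6)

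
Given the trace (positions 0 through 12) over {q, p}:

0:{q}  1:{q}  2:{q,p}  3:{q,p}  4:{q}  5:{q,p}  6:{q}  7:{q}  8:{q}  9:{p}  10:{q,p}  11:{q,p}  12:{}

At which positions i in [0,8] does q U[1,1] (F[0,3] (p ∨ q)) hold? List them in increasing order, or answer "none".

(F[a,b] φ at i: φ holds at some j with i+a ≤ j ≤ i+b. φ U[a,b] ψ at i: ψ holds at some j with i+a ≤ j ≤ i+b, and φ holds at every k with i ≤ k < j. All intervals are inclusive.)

0, 1, 2, 3, 4, 5, 6, 7, 8

Evaluate at each i in [0,8]:
  i=0: ✓ (rhs at j=1; lhs holds on [0,0])
  i=1: ✓ (rhs at j=2; lhs holds on [1,1])
  i=2: ✓ (rhs at j=3; lhs holds on [2,2])
  i=3: ✓ (rhs at j=4; lhs holds on [3,3])
  i=4: ✓ (rhs at j=5; lhs holds on [4,4])
  i=5: ✓ (rhs at j=6; lhs holds on [5,5])
  i=6: ✓ (rhs at j=7; lhs holds on [6,6])
  i=7: ✓ (rhs at j=8; lhs holds on [7,7])
  i=8: ✓ (rhs at j=9; lhs holds on [8,8])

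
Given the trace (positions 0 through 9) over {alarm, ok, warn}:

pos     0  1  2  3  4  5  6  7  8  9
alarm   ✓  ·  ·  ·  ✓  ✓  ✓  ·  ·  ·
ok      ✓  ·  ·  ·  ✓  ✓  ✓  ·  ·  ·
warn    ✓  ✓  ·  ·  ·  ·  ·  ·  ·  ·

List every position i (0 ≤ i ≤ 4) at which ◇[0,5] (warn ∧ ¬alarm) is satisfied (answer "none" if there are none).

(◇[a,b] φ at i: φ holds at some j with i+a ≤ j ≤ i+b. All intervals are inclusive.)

Evaluate at each i in [0,4]:
  i=0: ✓ (witness j=1)
  i=1: ✓ (witness j=1)
  i=2: ✗ (none in [2,7])
  i=3: ✗ (none in [3,8])
  i=4: ✗ (none in [4,9])

0, 1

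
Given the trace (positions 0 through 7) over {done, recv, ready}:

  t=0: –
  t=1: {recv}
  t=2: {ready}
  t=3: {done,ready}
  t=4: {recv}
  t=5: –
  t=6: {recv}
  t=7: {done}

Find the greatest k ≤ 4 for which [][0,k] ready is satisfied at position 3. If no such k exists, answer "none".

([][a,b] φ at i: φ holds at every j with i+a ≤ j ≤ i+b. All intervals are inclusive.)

0

ready must hold from j=3 onward; find where it first fails.
  j=3: holds
  j=4: fails
Holds on [3,3], so largest k = 0.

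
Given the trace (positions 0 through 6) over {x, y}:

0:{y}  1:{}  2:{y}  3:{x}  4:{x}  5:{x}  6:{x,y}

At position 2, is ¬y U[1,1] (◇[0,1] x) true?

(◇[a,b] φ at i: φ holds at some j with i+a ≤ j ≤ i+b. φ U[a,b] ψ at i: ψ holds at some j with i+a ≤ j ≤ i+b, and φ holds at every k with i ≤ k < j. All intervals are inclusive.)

Need some j in [3,3] with ◇[0,1] x, and ¬y at every k in [2,j-1].
  j=3: ◇[0,1] x holds, but ¬y fails at k=2 → not this j.
No j in the window works → until fails.

Does not hold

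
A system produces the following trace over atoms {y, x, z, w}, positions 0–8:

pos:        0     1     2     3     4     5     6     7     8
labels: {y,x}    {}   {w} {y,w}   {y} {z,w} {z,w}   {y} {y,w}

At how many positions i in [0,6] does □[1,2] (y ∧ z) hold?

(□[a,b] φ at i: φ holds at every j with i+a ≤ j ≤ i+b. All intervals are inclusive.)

0

Evaluate at each i in [0,6]:
  i=0: ✗ (fails at j=1)
  i=1: ✗ (fails at j=2)
  i=2: ✗ (fails at j=3)
  i=3: ✗ (fails at j=4)
  i=4: ✗ (fails at j=5)
  i=5: ✗ (fails at j=6)
  i=6: ✗ (fails at j=7)
Positions where it holds: {} → 0.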